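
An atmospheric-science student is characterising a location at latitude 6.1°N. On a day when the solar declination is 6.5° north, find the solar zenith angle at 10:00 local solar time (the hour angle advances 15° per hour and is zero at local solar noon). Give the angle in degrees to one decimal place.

Hour angle H = 15° × (10 − 12) = -30.00°.
cos θ_z = sin(6.1°) sin(6.5°) + cos(6.1°) cos(6.5°) cos(-30.00°) = 0.0120 + 0.8556 = 0.8676.
θ_z = arccos(0.8676) = 29.82°.

29.8°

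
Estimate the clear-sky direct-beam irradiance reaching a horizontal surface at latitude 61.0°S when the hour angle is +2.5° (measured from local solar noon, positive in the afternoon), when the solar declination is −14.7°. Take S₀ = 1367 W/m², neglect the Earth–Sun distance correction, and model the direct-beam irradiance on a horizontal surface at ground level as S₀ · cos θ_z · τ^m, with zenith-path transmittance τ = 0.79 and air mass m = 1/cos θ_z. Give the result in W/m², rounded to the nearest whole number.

671 W/m²

With φ = -61.0°, δ = -14.7°, H = 2.50°: sin φ sin δ = 0.2219, cos φ cos δ cos H = 0.4685, so cos θ_z = 0.6904.
Air mass m = 1/cos θ_z = 1/0.6904 = 1.448; τ^m = 0.79^1.448 = 0.7108.
Surface direct beam = 1367 × 0.6904 × 0.7108 = 670.84 W/m².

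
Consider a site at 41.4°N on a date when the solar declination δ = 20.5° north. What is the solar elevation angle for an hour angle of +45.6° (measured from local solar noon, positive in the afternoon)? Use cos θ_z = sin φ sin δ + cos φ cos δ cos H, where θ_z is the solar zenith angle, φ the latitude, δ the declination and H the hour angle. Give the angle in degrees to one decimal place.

With φ = 41.4°, δ = 20.5°, H = 45.60°: sin φ sin δ = 0.2316, cos φ cos δ cos H = 0.4916, so cos θ_z = 0.7232.
θ_z = arccos(0.7232) = 43.68°, so the elevation is 90° − 43.68° = 46.32°.

46.3°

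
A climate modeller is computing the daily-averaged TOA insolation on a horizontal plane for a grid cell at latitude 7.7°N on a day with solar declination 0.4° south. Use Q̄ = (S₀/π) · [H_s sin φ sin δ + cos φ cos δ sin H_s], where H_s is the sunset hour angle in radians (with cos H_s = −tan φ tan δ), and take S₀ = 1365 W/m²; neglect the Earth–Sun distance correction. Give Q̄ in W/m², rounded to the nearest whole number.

430 W/m²

−tan φ tan δ = −(0.1352)(-0.0070) = 0.0009; H_s = arccos(0.0009) = 89.95°. In radians, H_s = 1.5699.
H_s sin φ sin δ = 1.5699 × 0.1340 × -0.0070 = -0.0015.
cos φ cos δ sin H_s = 0.9910 × 1.0000 × 1.0000 = 0.9910.
Q̄ = (1365/π) × (-0.0015 + 0.9910) = 434.49 × 0.9895 = 429.93 W/m².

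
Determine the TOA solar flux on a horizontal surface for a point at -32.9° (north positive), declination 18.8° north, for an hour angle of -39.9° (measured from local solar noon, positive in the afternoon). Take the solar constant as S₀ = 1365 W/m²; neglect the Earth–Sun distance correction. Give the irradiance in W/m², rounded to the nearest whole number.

593 W/m²

cos θ_z = sin φ sin δ + cos φ cos δ cos H = (-0.5432)(0.3223) + (0.8396)(0.9466)(0.7672) = 0.4347.
Top-of-atmosphere irradiance = S₀ cos θ_z = 1365 × 0.4347 = 593.37 W/m².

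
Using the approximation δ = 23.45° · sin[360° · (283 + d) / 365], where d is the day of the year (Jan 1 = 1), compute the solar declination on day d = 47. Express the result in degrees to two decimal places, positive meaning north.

360 × (283 + 47) / 365 = 325.479°; sin(325.479°) = -0.5667.
δ = 23.45 × -0.5667 = -13.289° ≈ -13.29°.

-13.29°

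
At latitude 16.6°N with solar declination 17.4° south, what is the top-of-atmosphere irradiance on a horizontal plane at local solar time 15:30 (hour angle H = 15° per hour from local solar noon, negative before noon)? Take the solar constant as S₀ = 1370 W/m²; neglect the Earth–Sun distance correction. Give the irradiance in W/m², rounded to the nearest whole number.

646 W/m²

Hour angle H = 15° × (15.5 − 12) = 52.50°.
With φ = 16.6°, δ = -17.4°, H = 52.50°: sin φ sin δ = -0.0854, cos φ cos δ cos H = 0.5567, so cos θ_z = 0.4713.
Top-of-atmosphere irradiance = S₀ cos θ_z = 1370 × 0.4713 = 645.68 W/m².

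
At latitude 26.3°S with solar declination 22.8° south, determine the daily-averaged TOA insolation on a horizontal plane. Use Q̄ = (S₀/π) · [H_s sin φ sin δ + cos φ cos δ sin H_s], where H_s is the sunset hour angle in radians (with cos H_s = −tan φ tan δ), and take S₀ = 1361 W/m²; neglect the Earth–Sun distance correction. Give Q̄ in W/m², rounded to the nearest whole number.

483 W/m²

−tan φ tan δ = −(-0.4942)(-0.4204) = -0.2078; H_s = arccos(-0.2078) = 101.99°. In radians, H_s = 1.7801.
H_s sin φ sin δ = 1.7801 × -0.4431 × -0.3875 = 0.3056.
cos φ cos δ sin H_s = 0.8965 × 0.9219 × 0.9782 = 0.8085.
Q̄ = (1361/π) × (0.3056 + 0.8085) = 433.22 × 1.1141 = 482.65 W/m².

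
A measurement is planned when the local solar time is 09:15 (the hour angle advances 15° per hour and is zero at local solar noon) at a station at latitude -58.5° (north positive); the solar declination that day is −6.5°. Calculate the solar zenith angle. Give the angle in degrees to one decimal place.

Hour angle H = 15° × (9.25 − 12) = -41.25°.
cos θ_z = sin(-58.5°) sin(-6.5°) + cos(-58.5°) cos(-6.5°) cos(-41.25°) = 0.0965 + 0.3903 = 0.4868.
θ_z = arccos(0.4868) = 60.87°.

60.9°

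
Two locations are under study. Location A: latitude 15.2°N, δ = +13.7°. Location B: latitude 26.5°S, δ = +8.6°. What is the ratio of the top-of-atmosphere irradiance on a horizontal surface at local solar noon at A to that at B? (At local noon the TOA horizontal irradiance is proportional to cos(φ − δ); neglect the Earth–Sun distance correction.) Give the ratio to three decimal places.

A: cos θ_z = cos(15.2° − (13.7°)) = 0.9997.
B: cos θ_z = cos(-26.5° − (8.6°)) = 0.8181.
Ratio A/B = 0.9997 / 0.8181 = 1.2220.

1.222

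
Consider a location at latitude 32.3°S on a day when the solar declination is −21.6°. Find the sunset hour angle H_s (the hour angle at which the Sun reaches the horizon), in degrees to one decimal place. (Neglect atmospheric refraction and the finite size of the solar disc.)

The sunset hour angle satisfies cos H_s = −tan φ tan δ = -0.2503, giving H_s = 104.50°.

104.5°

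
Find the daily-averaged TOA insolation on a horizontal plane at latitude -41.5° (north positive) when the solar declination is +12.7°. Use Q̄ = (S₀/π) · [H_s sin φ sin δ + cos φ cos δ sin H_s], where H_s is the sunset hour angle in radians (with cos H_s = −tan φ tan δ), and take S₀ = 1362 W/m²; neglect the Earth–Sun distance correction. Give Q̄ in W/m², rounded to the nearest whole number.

The sunset hour angle satisfies cos H_s = −tan φ tan δ = 0.1994, giving H_s = 78.50°. In radians, H_s = 1.3701.
H_s sin φ sin δ = 1.3701 × -0.6626 × 0.2198 = -0.1995.
cos φ cos δ sin H_s = 0.7490 × 0.9755 × 0.9799 = 0.7160.
Q̄ = (1362/π) × (-0.1995 + 0.7160) = 433.54 × 0.5165 = 223.92 W/m².

224 W/m²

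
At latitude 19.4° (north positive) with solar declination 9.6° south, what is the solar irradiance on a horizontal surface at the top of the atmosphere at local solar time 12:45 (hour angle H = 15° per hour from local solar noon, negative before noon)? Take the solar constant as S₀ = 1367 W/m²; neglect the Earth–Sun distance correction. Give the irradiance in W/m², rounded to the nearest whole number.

1171 W/m²

Hour angle H = 15° × (12.75 − 12) = 11.25°.
cos θ_z = sin(19.4°) sin(-9.6°) + cos(19.4°) cos(-9.6°) cos(11.25°) = -0.0554 + 0.9121 = 0.8567.
Top-of-atmosphere irradiance = S₀ cos θ_z = 1367 × 0.8567 = 1171.11 W/m².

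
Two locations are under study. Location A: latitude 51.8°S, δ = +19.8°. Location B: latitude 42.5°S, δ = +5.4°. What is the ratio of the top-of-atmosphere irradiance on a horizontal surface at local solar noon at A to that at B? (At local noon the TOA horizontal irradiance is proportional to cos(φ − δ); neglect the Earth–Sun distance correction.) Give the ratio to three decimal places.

A: cos θ_z = cos(-51.8° − (19.8°)) = 0.3156.
B: cos θ_z = cos(-42.5° − (5.4°)) = 0.6704.
Ratio A/B = 0.3156 / 0.6704 = 0.4708.

0.471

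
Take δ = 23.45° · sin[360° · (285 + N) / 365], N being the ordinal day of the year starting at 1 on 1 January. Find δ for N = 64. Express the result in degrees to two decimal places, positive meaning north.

-6.38°

360 × (285 + 64) / 365 = 344.219°; sin(344.219°) = -0.2720.
δ = 23.45 × -0.2720 = -6.378° ≈ -6.38°.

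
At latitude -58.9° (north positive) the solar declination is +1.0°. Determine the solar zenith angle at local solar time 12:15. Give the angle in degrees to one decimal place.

Hour angle H = 15° × (12.25 − 12) = 3.75°.
cos θ_z = sin φ sin δ + cos φ cos δ cos H = (-0.8563)(0.0175) + (0.5165)(0.9998)(0.9979) = 0.5003.
θ_z = arccos(0.5003) = 59.98°.

60.0°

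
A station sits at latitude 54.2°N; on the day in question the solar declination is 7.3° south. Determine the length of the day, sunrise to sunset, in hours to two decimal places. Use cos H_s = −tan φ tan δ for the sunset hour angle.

10.64 hours

−tan φ tan δ = −(1.3865)(-0.1281) = 0.1776; H_s = arccos(0.1776) = 79.77°.
Day length = 2 H_s / 15° h⁻¹ = 159.54° / 15 = 10.636 h.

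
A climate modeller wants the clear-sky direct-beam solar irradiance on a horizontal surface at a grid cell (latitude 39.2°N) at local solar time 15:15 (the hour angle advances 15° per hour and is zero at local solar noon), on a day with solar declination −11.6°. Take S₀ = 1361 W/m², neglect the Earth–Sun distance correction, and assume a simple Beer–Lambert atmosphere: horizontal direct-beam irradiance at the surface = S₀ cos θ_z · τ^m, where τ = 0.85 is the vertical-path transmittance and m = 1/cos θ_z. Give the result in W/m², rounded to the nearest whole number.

329 W/m²

Hour angle H = 15° × (15.25 − 12) = 48.75°.
cos θ_z = sin φ sin δ + cos φ cos δ cos H = (0.6320)(-0.2011) + (0.7749)(0.9796)(0.6593) = 0.3734.
Air mass m = 1/cos θ_z = 1/0.3734 = 2.678; τ^m = 0.85^2.678 = 0.6471.
Surface direct beam = 1361 × 0.3734 × 0.6471 = 328.85 W/m².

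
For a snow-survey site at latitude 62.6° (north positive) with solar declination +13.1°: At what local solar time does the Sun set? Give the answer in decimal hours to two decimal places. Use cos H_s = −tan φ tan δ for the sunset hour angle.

19.78 h

cos H_s = −tan(62.6°) · tan(13.1°) = -0.4489, so H_s = arccos(-0.4489) = 116.67°.
Sunset is at 12 + H_s/15 = 12 + 7.778 = 19.778 h local solar time.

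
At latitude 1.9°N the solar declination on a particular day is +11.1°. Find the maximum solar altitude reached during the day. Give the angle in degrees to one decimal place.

80.8°

At local solar noon the hour angle is zero, so the elevation is 90° − |φ − δ| = 90° − |1.9° − (11.1°)| = 90° − 9.2° = 80.8°.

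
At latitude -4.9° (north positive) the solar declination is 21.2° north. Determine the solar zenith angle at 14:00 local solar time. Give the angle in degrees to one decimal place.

Hour angle H = 15° × (14 − 12) = 30.00°.
cos θ_z = sin(-4.9°) sin(21.2°) + cos(-4.9°) cos(21.2°) cos(30.00°) = -0.0309 + 0.8045 = 0.7736.
θ_z = arccos(0.7736) = 39.32°.

39.3°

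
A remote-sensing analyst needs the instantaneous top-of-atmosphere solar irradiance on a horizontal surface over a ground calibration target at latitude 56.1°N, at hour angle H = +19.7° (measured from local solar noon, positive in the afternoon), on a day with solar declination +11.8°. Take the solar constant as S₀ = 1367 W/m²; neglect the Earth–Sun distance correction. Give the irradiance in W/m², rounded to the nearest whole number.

935 W/m²

cos θ_z = sin(56.1°) sin(11.8°) + cos(56.1°) cos(11.8°) cos(19.70°) = 0.1697 + 0.5140 = 0.6837.
Top-of-atmosphere irradiance = S₀ cos θ_z = 1367 × 0.6837 = 934.62 W/m².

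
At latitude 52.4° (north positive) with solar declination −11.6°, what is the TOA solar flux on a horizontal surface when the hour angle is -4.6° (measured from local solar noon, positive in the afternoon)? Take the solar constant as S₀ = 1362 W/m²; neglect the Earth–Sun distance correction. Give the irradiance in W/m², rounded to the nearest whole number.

594 W/m²

cos θ_z = sin φ sin δ + cos φ cos δ cos H = (0.7923)(-0.2011) + (0.6101)(0.9796)(0.9968) = 0.4364.
Top-of-atmosphere irradiance = S₀ cos θ_z = 1362 × 0.4364 = 594.38 W/m².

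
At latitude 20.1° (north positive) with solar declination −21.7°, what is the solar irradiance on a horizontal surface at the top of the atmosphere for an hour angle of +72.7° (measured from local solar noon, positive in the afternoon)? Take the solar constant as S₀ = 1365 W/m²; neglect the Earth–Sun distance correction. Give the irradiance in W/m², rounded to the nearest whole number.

cos θ_z = sin(20.1°) sin(-21.7°) + cos(20.1°) cos(-21.7°) cos(72.70°) = -0.1271 + 0.2595 = 0.1324.
Top-of-atmosphere irradiance = S₀ cos θ_z = 1365 × 0.1324 = 180.73 W/m².

181 W/m²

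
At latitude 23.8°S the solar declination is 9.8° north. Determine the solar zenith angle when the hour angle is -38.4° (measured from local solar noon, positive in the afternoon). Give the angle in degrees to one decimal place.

With φ = -23.8°, δ = 9.8°, H = -38.40°: sin φ sin δ = -0.0687, cos φ cos δ cos H = 0.7066, so cos θ_z = 0.6379.
θ_z = arccos(0.6379) = 50.36°.

50.4°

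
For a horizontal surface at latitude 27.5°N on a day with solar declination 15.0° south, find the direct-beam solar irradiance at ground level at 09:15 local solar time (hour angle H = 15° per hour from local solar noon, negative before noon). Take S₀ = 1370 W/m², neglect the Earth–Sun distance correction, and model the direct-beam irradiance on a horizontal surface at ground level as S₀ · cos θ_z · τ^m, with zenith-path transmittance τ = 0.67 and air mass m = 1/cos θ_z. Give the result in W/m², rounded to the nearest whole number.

Hour angle H = 15° × (9.25 − 12) = -41.25°.
cos θ_z = sin(27.5°) sin(-15.0°) + cos(27.5°) cos(-15.0°) cos(-41.25°) = -0.1195 + 0.6442 = 0.5247.
Air mass m = 1/cos θ_z = 1/0.5247 = 1.906; τ^m = 0.67^1.906 = 0.4661.
Surface direct beam = 1370 × 0.5247 × 0.4661 = 335.05 W/m².

335 W/m²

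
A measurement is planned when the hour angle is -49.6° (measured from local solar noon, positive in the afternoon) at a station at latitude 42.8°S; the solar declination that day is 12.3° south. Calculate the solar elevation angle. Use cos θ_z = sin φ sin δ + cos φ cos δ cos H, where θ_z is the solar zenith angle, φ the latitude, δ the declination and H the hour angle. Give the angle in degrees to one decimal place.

With φ = -42.8°, δ = -12.3°, H = -49.60°: sin φ sin δ = 0.1447, cos φ cos δ cos H = 0.4646, so cos θ_z = 0.6093.
θ_z = arccos(0.6093) = 52.46°, so the elevation is 90° − 52.46° = 37.54°.

37.5°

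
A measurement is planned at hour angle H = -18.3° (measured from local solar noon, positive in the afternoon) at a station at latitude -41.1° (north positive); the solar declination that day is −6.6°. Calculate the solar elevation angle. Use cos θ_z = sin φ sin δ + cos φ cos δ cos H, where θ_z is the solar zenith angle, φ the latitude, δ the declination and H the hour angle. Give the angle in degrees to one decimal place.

51.8°

With φ = -41.1°, δ = -6.6°, H = -18.30°: sin φ sin δ = 0.0756, cos φ cos δ cos H = 0.7107, so cos θ_z = 0.7863.
θ_z = arccos(0.7863) = 38.16°, so the elevation is 90° − 38.16° = 51.84°.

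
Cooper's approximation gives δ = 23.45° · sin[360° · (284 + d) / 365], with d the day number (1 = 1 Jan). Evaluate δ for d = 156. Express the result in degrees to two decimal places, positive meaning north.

360 × (284 + 156) / 365 = 433.973°; sin(433.973°) = 0.9611.
δ = 23.45 × 0.9611 = 22.538° ≈ +22.54°.

+22.54°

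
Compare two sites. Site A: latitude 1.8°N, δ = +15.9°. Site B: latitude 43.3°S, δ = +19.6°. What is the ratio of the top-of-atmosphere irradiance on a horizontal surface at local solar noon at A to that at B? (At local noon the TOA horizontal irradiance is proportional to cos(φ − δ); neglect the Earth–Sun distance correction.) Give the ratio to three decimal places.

2.129

A: cos θ_z = cos(1.8° − (15.9°)) = 0.9699.
B: cos θ_z = cos(-43.3° − (19.6°)) = 0.4555.
Ratio A/B = 0.9699 / 0.4555 = 2.1293.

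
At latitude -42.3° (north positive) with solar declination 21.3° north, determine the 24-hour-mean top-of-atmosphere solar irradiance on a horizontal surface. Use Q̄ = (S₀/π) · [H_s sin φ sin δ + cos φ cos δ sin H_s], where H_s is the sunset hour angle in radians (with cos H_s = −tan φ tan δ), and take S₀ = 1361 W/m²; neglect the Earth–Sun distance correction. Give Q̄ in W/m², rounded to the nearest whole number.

−tan φ tan δ = −(-0.9099)(0.3899) = 0.3548; H_s = arccos(0.3548) = 69.22°. In radians, H_s = 1.2081.
H_s sin φ sin δ = 1.2081 × -0.6730 × 0.3633 = -0.2954.
cos φ cos δ sin H_s = 0.7396 × 0.9317 × 0.9349 = 0.6442.
Q̄ = (1361/π) × (-0.2954 + 0.6442) = 433.22 × 0.3488 = 151.11 W/m².

151 W/m²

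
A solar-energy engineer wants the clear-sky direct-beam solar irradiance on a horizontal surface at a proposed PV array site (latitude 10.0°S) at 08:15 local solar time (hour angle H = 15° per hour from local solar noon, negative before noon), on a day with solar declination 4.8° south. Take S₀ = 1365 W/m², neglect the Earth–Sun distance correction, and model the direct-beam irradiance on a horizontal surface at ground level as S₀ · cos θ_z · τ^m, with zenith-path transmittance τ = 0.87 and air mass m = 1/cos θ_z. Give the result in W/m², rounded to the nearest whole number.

596 W/m²

Hour angle H = 15° × (8.25 − 12) = -56.25°.
cos θ_z = sin φ sin δ + cos φ cos δ cos H = (-0.1736)(-0.0837) + (0.9848)(0.9965)(0.5556) = 0.5598.
Air mass m = 1/cos θ_z = 1/0.5598 = 1.786; τ^m = 0.87^1.786 = 0.7798.
Surface direct beam = 1365 × 0.5598 × 0.7798 = 595.87 W/m².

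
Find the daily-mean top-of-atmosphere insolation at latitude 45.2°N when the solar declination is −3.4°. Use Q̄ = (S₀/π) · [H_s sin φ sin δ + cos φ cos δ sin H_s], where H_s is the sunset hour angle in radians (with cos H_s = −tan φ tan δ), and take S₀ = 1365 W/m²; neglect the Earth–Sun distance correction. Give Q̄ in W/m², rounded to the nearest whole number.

277 W/m²

cos H_s = −tan(45.2°) · tan(-3.4°) = 0.0598, so H_s = arccos(0.0598) = 86.57°. In radians, H_s = 1.5109.
H_s sin φ sin δ = 1.5109 × 0.7096 × -0.0593 = -0.0636.
cos φ cos δ sin H_s = 0.7046 × 0.9982 × 0.9982 = 0.7021.
Q̄ = (1365/π) × (-0.0636 + 0.7021) = 434.49 × 0.6385 = 277.42 W/m².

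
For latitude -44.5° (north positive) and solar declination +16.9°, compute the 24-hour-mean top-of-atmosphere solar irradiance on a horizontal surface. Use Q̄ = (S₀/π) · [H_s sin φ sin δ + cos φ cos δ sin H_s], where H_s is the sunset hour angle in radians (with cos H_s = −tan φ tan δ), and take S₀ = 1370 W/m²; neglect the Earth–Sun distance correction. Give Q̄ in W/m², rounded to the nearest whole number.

171 W/m²

−tan φ tan δ = −(-0.9827)(0.3038) = 0.2985; H_s = arccos(0.2985) = 72.63°. In radians, H_s = 1.2676.
H_s sin φ sin δ = 1.2676 × -0.7009 × 0.2907 = -0.2583.
cos φ cos δ sin H_s = 0.7133 × 0.9568 × 0.9544 = 0.6514.
Q̄ = (1370/π) × (-0.2583 + 0.6514) = 436.08 × 0.3931 = 171.42 W/m².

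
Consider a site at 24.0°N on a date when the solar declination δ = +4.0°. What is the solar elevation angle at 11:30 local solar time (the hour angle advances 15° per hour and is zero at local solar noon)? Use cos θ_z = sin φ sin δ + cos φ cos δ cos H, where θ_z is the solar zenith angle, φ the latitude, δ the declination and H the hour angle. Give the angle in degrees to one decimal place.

Hour angle H = 15° × (11.5 − 12) = -7.50°.
cos θ_z = sin φ sin δ + cos φ cos δ cos H = (0.4067)(0.0698) + (0.9135)(0.9976)(0.9914) = 0.9319.
θ_z = arccos(0.9319) = 21.27°, so the elevation is 90° − 21.27° = 68.73°.

68.7°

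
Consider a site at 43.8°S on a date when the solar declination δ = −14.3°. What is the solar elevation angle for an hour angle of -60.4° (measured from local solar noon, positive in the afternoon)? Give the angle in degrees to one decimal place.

With φ = -43.8°, δ = -14.3°, H = -60.40°: sin φ sin δ = 0.1710, cos φ cos δ cos H = 0.3455, so cos θ_z = 0.5165.
θ_z = arccos(0.5165) = 58.90°, so the elevation is 90° − 58.90° = 31.10°.

31.1°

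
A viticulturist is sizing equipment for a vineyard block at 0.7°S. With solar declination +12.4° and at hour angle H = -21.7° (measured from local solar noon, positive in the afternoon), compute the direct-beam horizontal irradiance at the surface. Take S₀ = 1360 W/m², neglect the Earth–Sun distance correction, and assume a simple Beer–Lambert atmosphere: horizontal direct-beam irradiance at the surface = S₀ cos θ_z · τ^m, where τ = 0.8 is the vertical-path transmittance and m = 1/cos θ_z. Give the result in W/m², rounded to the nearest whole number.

With φ = -0.7°, δ = 12.4°, H = -21.70°: sin φ sin δ = -0.0026, cos φ cos δ cos H = 0.9074, so cos θ_z = 0.9048.
Air mass m = 1/cos θ_z = 1/0.9048 = 1.105; τ^m = 0.8^1.105 = 0.7815.
Surface direct beam = 1360 × 0.9048 × 0.7815 = 961.66 W/m².

962 W/m²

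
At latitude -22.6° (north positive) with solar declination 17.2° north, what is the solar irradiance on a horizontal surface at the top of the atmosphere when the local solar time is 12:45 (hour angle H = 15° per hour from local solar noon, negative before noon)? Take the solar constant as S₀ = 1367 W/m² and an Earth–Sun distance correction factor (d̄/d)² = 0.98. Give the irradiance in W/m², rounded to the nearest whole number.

1007 W/m²

Hour angle H = 15° × (12.75 − 12) = 11.25°.
cos θ_z = sin φ sin δ + cos φ cos δ cos H = (-0.3843)(0.2957) + (0.9232)(0.9553)(0.9808) = 0.7514.
Top-of-atmosphere irradiance = S₀ (d̄/d)² cos θ_z = 1367 × 0.98 × 0.7514 = 1006.62 W/m².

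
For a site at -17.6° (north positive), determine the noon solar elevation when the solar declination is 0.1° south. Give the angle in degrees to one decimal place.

At local solar noon the hour angle is zero, so the elevation is 90° − |φ − δ| = 90° − |-17.6° − (-0.1°)| = 90° − 17.5° = 72.5°.

72.5°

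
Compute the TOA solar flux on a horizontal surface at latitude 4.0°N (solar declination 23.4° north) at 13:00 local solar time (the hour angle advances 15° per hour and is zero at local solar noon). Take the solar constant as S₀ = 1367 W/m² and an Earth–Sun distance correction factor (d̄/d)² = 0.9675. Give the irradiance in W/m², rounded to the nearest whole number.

Hour angle H = 15° × (13 − 12) = 15.00°.
cos θ_z = sin φ sin δ + cos φ cos δ cos H = (0.0698)(0.3971) + (0.9976)(0.9178)(0.9659) = 0.9121.
Top-of-atmosphere irradiance = S₀ (d̄/d)² cos θ_z = 1367 × 0.9675 × 0.9121 = 1206.32 W/m².

1206 W/m²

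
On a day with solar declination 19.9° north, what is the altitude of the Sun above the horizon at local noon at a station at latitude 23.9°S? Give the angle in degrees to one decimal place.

At local solar noon the hour angle is zero, so the elevation is 90° − |φ − δ| = 90° − |-23.9° − (19.9°)| = 90° − 43.8° = 46.2°.

46.2°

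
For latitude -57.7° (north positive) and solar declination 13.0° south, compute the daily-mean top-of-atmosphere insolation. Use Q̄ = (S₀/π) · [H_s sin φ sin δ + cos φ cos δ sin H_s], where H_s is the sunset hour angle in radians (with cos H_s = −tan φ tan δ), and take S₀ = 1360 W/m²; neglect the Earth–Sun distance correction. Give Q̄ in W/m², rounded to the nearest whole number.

The sunset hour angle satisfies cos H_s = −tan φ tan δ = -0.3652, giving H_s = 111.42°. In radians, H_s = 1.9446.
H_s sin φ sin δ = 1.9446 × -0.8453 × -0.2250 = 0.3698.
cos φ cos δ sin H_s = 0.5344 × 0.9744 × 0.9309 = 0.4847.
Q̄ = (1360/π) × (0.3698 + 0.4847) = 432.90 × 0.8545 = 369.91 W/m².

370 W/m²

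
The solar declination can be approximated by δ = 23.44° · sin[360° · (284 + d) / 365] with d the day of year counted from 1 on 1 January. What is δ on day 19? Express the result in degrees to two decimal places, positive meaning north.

360 × (284 + 19) / 365 = 298.849°; sin(298.849°) = -0.8759.
δ = 23.44 × -0.8759 = -20.531° ≈ -20.53°.

-20.53°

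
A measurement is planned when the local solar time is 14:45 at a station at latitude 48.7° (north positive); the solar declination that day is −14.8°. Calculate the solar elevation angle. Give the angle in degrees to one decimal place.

Hour angle H = 15° × (14.75 − 12) = 41.25°.
cos θ_z = sin φ sin δ + cos φ cos δ cos H = (0.7513)(-0.2554) + (0.6600)(0.9668)(0.7518) = 0.2878.
θ_z = arccos(0.2878) = 73.27°, so the elevation is 90° − 73.27° = 16.73°.

16.7°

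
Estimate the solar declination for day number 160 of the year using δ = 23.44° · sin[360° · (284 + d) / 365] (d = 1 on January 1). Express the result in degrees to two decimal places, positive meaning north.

360 × (284 + 160) / 365 = 437.918°; sin(437.918°) = 0.9778.
δ = 23.44 × 0.9778 = 22.920° ≈ +22.92°.

+22.92°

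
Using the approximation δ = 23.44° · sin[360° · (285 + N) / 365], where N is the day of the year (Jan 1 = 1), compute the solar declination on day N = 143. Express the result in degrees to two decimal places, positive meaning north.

+20.72°

360 × (285 + 143) / 365 = 422.137°; sin(422.137°) = 0.8841.
δ = 23.44 × 0.8841 = 20.723° ≈ +20.72°.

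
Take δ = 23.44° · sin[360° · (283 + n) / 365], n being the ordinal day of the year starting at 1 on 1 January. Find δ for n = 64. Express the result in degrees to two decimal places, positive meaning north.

-7.15°

360 × (283 + 64) / 365 = 342.247°; sin(342.247°) = -0.3049.
δ = 23.44 × -0.3049 = -7.147° ≈ -7.15°.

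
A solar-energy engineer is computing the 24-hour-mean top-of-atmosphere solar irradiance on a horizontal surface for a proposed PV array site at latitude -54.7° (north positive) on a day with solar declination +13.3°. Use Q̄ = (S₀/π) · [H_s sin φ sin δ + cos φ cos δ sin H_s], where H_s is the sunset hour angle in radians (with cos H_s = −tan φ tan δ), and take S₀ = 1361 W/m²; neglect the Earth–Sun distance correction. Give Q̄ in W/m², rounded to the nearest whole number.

cos H_s = −tan(-54.7°) · tan(13.3°) = 0.3339, so H_s = arccos(0.3339) = 70.49°. In radians, H_s = 1.2303.
H_s sin φ sin δ = 1.2303 × -0.8161 × 0.2300 = -0.2309.
cos φ cos δ sin H_s = 0.5779 × 0.9732 × 0.9426 = 0.5301.
Q̄ = (1361/π) × (-0.2309 + 0.5301) = 433.22 × 0.2992 = 129.62 W/m².

130 W/m²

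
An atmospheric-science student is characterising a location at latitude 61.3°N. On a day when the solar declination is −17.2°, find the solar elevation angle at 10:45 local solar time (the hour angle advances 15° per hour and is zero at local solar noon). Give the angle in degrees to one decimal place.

Hour angle H = 15° × (10.75 − 12) = -18.75°.
With φ = 61.3°, δ = -17.2°, H = -18.75°: sin φ sin δ = -0.2594, cos φ cos δ cos H = 0.4344, so cos θ_z = 0.1750.
θ_z = arccos(0.1750) = 79.92°, so the elevation is 90° − 79.92° = 10.08°.

10.1°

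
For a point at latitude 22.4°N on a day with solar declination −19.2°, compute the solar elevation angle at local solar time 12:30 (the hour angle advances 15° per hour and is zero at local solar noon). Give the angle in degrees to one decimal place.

Hour angle H = 15° × (12.5 − 12) = 7.50°.
cos θ_z = sin(22.4°) sin(-19.2°) + cos(22.4°) cos(-19.2°) cos(7.50°) = -0.1253 + 0.8656 = 0.7403.
θ_z = arccos(0.7403) = 42.24°, so the elevation is 90° − 42.24° = 47.76°.

47.8°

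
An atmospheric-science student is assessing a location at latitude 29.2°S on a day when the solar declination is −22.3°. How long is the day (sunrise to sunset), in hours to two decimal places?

13.77 hours

The sunset hour angle satisfies cos H_s = −tan φ tan δ = -0.2292, giving H_s = 103.25°.
Day length = 2 H_s / 15° h⁻¹ = 206.50° / 15 = 13.767 h.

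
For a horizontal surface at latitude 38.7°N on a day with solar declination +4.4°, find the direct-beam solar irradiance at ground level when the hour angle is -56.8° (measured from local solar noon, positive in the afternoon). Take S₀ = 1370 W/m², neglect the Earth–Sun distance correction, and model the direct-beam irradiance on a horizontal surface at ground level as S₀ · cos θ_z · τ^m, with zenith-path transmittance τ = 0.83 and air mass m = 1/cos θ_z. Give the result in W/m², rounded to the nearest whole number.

438 W/m²

cos θ_z = sin φ sin δ + cos φ cos δ cos H = (0.6252)(0.0767) + (0.7804)(0.9971)(0.5476) = 0.4741.
Air mass m = 1/cos θ_z = 1/0.4741 = 2.109; τ^m = 0.83^2.109 = 0.6750.
Surface direct beam = 1370 × 0.4741 × 0.6750 = 438.42 W/m².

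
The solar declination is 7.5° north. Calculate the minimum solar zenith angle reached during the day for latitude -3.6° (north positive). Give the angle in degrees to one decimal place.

At local solar noon the hour angle is zero, so the zenith angle is |φ − δ| = |-3.6° − (7.5°)| = 11.1°.

11.1°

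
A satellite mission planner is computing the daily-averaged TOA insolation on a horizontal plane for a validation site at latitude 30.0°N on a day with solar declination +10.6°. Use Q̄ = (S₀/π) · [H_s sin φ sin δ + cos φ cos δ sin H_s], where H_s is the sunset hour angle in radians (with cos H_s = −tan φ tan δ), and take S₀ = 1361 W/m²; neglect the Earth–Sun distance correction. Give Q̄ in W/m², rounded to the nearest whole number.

434 W/m²

cos H_s = −tan(30.0°) · tan(10.6°) = -0.1080, so H_s = arccos(-0.1080) = 96.20°. In radians, H_s = 1.6790.
H_s sin φ sin δ = 1.6790 × 0.5000 × 0.1840 = 0.1545.
cos φ cos δ sin H_s = 0.8660 × 0.9829 × 0.9942 = 0.8463.
Q̄ = (1361/π) × (0.1545 + 0.8463) = 433.22 × 1.0008 = 433.57 W/m².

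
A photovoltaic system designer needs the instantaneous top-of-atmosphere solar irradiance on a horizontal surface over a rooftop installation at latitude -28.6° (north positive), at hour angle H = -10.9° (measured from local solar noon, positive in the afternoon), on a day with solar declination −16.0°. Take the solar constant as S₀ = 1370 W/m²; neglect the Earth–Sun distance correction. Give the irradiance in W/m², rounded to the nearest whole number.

cos θ_z = sin(-28.6°) sin(-16.0°) + cos(-28.6°) cos(-16.0°) cos(-10.90°) = 0.1319 + 0.8287 = 0.9606.
Top-of-atmosphere irradiance = S₀ cos θ_z = 1370 × 0.9606 = 1316.02 W/m².

1316 W/m²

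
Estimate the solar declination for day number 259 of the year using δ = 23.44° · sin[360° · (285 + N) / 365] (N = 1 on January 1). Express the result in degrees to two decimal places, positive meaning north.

+1.41°

360 × (285 + 259) / 365 = 536.548°; sin(536.548°) = 0.0602.
δ = 23.44 × 0.0602 = 1.411° ≈ +1.41°.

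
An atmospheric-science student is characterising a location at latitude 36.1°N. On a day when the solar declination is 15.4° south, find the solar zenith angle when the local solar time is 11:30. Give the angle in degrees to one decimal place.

52.0°

Hour angle H = 15° × (11.5 − 12) = -7.50°.
cos θ_z = sin(36.1°) sin(-15.4°) + cos(36.1°) cos(-15.4°) cos(-7.50°) = -0.1565 + 0.7723 = 0.6158.
θ_z = arccos(0.6158) = 51.99°.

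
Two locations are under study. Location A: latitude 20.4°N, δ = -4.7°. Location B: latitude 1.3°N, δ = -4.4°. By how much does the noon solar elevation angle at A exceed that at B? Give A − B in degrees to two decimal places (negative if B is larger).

-19.40°

A: 90° − |20.4 − (-4.7)| = 64.90°.
B: 90° − |1.3 − (-4.4)| = 84.30°.
A − B = 64.90 − 84.30 = -19.40°.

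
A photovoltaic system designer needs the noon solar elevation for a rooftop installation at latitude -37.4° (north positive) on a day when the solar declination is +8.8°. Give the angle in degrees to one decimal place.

43.8°

At local solar noon the hour angle is zero, so the elevation is 90° − |φ − δ| = 90° − |-37.4° − (8.8°)| = 90° − 46.2° = 43.8°.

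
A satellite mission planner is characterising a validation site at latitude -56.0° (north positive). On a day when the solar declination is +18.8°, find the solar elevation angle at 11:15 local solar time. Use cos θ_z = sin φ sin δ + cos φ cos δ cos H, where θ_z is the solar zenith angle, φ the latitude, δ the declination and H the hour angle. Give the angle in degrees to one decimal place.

14.6°

Hour angle H = 15° × (11.25 − 12) = -11.25°.
With φ = -56.0°, δ = 18.8°, H = -11.25°: sin φ sin δ = -0.2672, cos φ cos δ cos H = 0.5192, so cos θ_z = 0.2520.
θ_z = arccos(0.2520) = 75.40°, so the elevation is 90° − 75.40° = 14.60°.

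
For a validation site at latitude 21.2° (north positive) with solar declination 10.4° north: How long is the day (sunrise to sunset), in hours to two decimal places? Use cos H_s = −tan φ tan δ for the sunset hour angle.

12.54 hours

The sunset hour angle satisfies cos H_s = −tan φ tan δ = -0.0712, giving H_s = 94.08°.
Day length = 2 H_s / 15° h⁻¹ = 188.16° / 15 = 12.544 h.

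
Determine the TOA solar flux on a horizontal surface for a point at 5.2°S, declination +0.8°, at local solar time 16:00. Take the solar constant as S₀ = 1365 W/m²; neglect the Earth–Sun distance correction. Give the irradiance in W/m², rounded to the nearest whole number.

678 W/m²

Hour angle H = 15° × (16 − 12) = 60.00°.
cos θ_z = sin(-5.2°) sin(0.8°) + cos(-5.2°) cos(0.8°) cos(60.00°) = -0.0013 + 0.4979 = 0.4966.
Top-of-atmosphere irradiance = S₀ cos θ_z = 1365 × 0.4966 = 677.86 W/m².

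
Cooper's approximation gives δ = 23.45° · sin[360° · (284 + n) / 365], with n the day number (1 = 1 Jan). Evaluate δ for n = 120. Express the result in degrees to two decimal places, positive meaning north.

360 × (284 + 120) / 365 = 398.466°; sin(398.466°) = 0.6221.
δ = 23.45 × 0.6221 = 14.588° ≈ +14.59°.

+14.59°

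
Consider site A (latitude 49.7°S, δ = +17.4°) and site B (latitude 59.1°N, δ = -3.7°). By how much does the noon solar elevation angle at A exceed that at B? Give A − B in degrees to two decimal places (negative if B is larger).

-4.30°

A: 90° − |-49.7 − (17.4)| = 22.90°.
B: 90° − |59.1 − (-3.7)| = 27.20°.
A − B = 22.90 − 27.20 = -4.30°.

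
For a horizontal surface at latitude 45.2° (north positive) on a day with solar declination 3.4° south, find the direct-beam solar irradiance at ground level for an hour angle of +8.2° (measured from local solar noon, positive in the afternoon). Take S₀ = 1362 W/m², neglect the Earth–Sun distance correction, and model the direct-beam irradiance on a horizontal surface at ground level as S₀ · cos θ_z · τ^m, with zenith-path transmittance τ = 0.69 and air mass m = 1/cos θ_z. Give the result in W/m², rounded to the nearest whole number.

With φ = 45.2°, δ = -3.4°, H = 8.20°: sin φ sin δ = -0.0421, cos φ cos δ cos H = 0.6962, so cos θ_z = 0.6541.
Air mass m = 1/cos θ_z = 1/0.6541 = 1.529; τ^m = 0.69^1.529 = 0.5670.
Surface direct beam = 1362 × 0.6541 × 0.5670 = 505.13 W/m².

505 W/m²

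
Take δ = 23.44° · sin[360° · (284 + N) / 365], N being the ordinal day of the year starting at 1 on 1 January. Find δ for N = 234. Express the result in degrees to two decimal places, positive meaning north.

+11.40°

360 × (284 + 234) / 365 = 510.904°; sin(510.904°) = 0.4863.
δ = 23.44 × 0.4863 = 11.399° ≈ +11.40°.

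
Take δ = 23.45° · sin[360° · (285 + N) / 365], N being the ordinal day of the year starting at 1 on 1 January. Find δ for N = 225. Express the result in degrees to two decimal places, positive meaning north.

360 × (285 + 225) / 365 = 503.014°; sin(503.014°) = 0.6016.
δ = 23.45 × 0.6016 = 14.108° ≈ +14.11°.

+14.11°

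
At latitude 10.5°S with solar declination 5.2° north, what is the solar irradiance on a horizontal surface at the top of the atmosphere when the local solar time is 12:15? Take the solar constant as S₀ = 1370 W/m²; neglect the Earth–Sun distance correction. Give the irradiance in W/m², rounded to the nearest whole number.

Hour angle H = 15° × (12.25 − 12) = 3.75°.
With φ = -10.5°, δ = 5.2°, H = 3.75°: sin φ sin δ = -0.0165, cos φ cos δ cos H = 0.9771, so cos θ_z = 0.9606.
Top-of-atmosphere irradiance = S₀ cos θ_z = 1370 × 0.9606 = 1316.02 W/m².

1316 W/m²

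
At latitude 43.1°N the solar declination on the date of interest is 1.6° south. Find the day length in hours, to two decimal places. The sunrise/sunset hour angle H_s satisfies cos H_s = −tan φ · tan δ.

cos H_s = −tan(43.1°) · tan(-1.6°) = 0.0261, so H_s = arccos(0.0261) = 88.50°.
Day length = 2 H_s / 15° h⁻¹ = 177.00° / 15 = 11.800 h.

11.80 hours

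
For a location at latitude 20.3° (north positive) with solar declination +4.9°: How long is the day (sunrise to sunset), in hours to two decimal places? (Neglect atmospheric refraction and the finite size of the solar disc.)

cos H_s = −tan(20.3°) · tan(4.9°) = -0.0317, so H_s = arccos(-0.0317) = 91.82°.
Day length = 2 H_s / 15° h⁻¹ = 183.64° / 15 = 12.243 h.

12.24 hours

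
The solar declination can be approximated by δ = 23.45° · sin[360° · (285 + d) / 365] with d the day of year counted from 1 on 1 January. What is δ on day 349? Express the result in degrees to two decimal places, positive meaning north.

360 × (285 + 349) / 365 = 625.315°; sin(625.315°) = -0.9967.
δ = 23.45 × -0.9967 = -23.373° ≈ -23.37°.

-23.37°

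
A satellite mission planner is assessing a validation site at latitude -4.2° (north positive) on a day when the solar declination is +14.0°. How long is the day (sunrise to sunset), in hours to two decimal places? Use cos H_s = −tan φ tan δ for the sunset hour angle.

The sunset hour angle satisfies cos H_s = −tan φ tan δ = 0.0183, giving H_s = 88.95°.
Day length = 2 H_s / 15° h⁻¹ = 177.90° / 15 = 11.860 h.

11.86 hours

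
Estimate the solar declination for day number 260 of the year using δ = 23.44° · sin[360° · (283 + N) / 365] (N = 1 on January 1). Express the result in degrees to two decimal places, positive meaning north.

360 × (283 + 260) / 365 = 535.562°; sin(535.562°) = 0.0774.
δ = 23.44 × 0.0774 = 1.814° ≈ +1.81°.

+1.81°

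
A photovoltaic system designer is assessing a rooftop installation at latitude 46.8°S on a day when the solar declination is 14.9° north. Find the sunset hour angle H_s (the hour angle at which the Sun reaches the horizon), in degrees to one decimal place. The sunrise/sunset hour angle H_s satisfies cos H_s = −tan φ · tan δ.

73.5°

−tan φ tan δ = −(-1.0649)(0.2661) = 0.2834; H_s = arccos(0.2834) = 73.54°.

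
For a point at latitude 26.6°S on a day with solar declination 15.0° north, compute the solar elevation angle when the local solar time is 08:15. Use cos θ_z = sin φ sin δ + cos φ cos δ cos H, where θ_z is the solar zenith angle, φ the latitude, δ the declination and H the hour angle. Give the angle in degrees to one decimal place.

Hour angle H = 15° × (8.25 − 12) = -56.25°.
cos θ_z = sin(-26.6°) sin(15.0°) + cos(-26.6°) cos(15.0°) cos(-56.25°) = -0.1159 + 0.4798 = 0.3639.
θ_z = arccos(0.3639) = 68.66°, so the elevation is 90° − 68.66° = 21.34°.

21.3°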